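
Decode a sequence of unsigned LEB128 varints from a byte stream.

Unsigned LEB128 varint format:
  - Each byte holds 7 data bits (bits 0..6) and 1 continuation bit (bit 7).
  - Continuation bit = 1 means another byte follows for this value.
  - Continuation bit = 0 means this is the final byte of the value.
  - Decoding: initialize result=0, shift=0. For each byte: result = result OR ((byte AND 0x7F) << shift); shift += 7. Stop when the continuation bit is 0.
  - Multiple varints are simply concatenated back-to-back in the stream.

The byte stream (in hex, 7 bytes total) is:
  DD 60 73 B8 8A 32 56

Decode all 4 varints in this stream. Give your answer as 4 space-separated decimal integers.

  byte[0]=0xDD cont=1 payload=0x5D=93: acc |= 93<<0 -> acc=93 shift=7
  byte[1]=0x60 cont=0 payload=0x60=96: acc |= 96<<7 -> acc=12381 shift=14 [end]
Varint 1: bytes[0:2] = DD 60 -> value 12381 (2 byte(s))
  byte[2]=0x73 cont=0 payload=0x73=115: acc |= 115<<0 -> acc=115 shift=7 [end]
Varint 2: bytes[2:3] = 73 -> value 115 (1 byte(s))
  byte[3]=0xB8 cont=1 payload=0x38=56: acc |= 56<<0 -> acc=56 shift=7
  byte[4]=0x8A cont=1 payload=0x0A=10: acc |= 10<<7 -> acc=1336 shift=14
  byte[5]=0x32 cont=0 payload=0x32=50: acc |= 50<<14 -> acc=820536 shift=21 [end]
Varint 3: bytes[3:6] = B8 8A 32 -> value 820536 (3 byte(s))
  byte[6]=0x56 cont=0 payload=0x56=86: acc |= 86<<0 -> acc=86 shift=7 [end]
Varint 4: bytes[6:7] = 56 -> value 86 (1 byte(s))

Answer: 12381 115 820536 86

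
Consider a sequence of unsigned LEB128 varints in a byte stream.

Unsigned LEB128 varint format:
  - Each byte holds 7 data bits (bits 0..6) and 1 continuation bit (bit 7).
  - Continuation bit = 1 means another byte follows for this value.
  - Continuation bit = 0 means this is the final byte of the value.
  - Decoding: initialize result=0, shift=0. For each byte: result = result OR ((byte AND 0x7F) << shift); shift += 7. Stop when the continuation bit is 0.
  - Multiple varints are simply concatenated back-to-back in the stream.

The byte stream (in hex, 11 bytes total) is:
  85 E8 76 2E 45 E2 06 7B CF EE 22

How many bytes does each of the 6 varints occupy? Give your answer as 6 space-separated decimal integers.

Answer: 3 1 1 2 1 3

Derivation:
  byte[0]=0x85 cont=1 payload=0x05=5: acc |= 5<<0 -> acc=5 shift=7
  byte[1]=0xE8 cont=1 payload=0x68=104: acc |= 104<<7 -> acc=13317 shift=14
  byte[2]=0x76 cont=0 payload=0x76=118: acc |= 118<<14 -> acc=1946629 shift=21 [end]
Varint 1: bytes[0:3] = 85 E8 76 -> value 1946629 (3 byte(s))
  byte[3]=0x2E cont=0 payload=0x2E=46: acc |= 46<<0 -> acc=46 shift=7 [end]
Varint 2: bytes[3:4] = 2E -> value 46 (1 byte(s))
  byte[4]=0x45 cont=0 payload=0x45=69: acc |= 69<<0 -> acc=69 shift=7 [end]
Varint 3: bytes[4:5] = 45 -> value 69 (1 byte(s))
  byte[5]=0xE2 cont=1 payload=0x62=98: acc |= 98<<0 -> acc=98 shift=7
  byte[6]=0x06 cont=0 payload=0x06=6: acc |= 6<<7 -> acc=866 shift=14 [end]
Varint 4: bytes[5:7] = E2 06 -> value 866 (2 byte(s))
  byte[7]=0x7B cont=0 payload=0x7B=123: acc |= 123<<0 -> acc=123 shift=7 [end]
Varint 5: bytes[7:8] = 7B -> value 123 (1 byte(s))
  byte[8]=0xCF cont=1 payload=0x4F=79: acc |= 79<<0 -> acc=79 shift=7
  byte[9]=0xEE cont=1 payload=0x6E=110: acc |= 110<<7 -> acc=14159 shift=14
  byte[10]=0x22 cont=0 payload=0x22=34: acc |= 34<<14 -> acc=571215 shift=21 [end]
Varint 6: bytes[8:11] = CF EE 22 -> value 571215 (3 byte(s))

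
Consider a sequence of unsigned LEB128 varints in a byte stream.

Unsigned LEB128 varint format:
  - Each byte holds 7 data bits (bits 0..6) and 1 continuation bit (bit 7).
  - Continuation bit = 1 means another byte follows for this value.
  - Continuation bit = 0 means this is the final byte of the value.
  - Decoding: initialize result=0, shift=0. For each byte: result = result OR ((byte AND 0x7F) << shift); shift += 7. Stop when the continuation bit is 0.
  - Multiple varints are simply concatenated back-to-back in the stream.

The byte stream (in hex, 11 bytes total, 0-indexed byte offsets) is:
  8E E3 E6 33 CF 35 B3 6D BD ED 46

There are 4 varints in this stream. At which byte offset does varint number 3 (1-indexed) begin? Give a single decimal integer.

Answer: 6

Derivation:
  byte[0]=0x8E cont=1 payload=0x0E=14: acc |= 14<<0 -> acc=14 shift=7
  byte[1]=0xE3 cont=1 payload=0x63=99: acc |= 99<<7 -> acc=12686 shift=14
  byte[2]=0xE6 cont=1 payload=0x66=102: acc |= 102<<14 -> acc=1683854 shift=21
  byte[3]=0x33 cont=0 payload=0x33=51: acc |= 51<<21 -> acc=108638606 shift=28 [end]
Varint 1: bytes[0:4] = 8E E3 E6 33 -> value 108638606 (4 byte(s))
  byte[4]=0xCF cont=1 payload=0x4F=79: acc |= 79<<0 -> acc=79 shift=7
  byte[5]=0x35 cont=0 payload=0x35=53: acc |= 53<<7 -> acc=6863 shift=14 [end]
Varint 2: bytes[4:6] = CF 35 -> value 6863 (2 byte(s))
  byte[6]=0xB3 cont=1 payload=0x33=51: acc |= 51<<0 -> acc=51 shift=7
  byte[7]=0x6D cont=0 payload=0x6D=109: acc |= 109<<7 -> acc=14003 shift=14 [end]
Varint 3: bytes[6:8] = B3 6D -> value 14003 (2 byte(s))
  byte[8]=0xBD cont=1 payload=0x3D=61: acc |= 61<<0 -> acc=61 shift=7
  byte[9]=0xED cont=1 payload=0x6D=109: acc |= 109<<7 -> acc=14013 shift=14
  byte[10]=0x46 cont=0 payload=0x46=70: acc |= 70<<14 -> acc=1160893 shift=21 [end]
Varint 4: bytes[8:11] = BD ED 46 -> value 1160893 (3 byte(s))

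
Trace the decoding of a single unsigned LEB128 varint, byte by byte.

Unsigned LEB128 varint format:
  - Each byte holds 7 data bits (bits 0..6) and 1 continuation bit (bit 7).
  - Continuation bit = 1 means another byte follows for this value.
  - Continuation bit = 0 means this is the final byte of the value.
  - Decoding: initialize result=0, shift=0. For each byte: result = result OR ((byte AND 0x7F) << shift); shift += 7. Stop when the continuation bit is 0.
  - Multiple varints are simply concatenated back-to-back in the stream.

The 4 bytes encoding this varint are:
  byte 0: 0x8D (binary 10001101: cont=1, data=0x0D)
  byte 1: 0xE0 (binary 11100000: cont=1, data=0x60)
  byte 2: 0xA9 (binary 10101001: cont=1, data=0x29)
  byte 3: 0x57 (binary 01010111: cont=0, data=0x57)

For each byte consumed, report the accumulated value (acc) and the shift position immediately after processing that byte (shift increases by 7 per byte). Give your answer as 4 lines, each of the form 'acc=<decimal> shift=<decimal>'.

byte 0=0x8D: payload=0x0D=13, contrib = 13<<0 = 13; acc -> 13, shift -> 7
byte 1=0xE0: payload=0x60=96, contrib = 96<<7 = 12288; acc -> 12301, shift -> 14
byte 2=0xA9: payload=0x29=41, contrib = 41<<14 = 671744; acc -> 684045, shift -> 21
byte 3=0x57: payload=0x57=87, contrib = 87<<21 = 182452224; acc -> 183136269, shift -> 28

Answer: acc=13 shift=7
acc=12301 shift=14
acc=684045 shift=21
acc=183136269 shift=28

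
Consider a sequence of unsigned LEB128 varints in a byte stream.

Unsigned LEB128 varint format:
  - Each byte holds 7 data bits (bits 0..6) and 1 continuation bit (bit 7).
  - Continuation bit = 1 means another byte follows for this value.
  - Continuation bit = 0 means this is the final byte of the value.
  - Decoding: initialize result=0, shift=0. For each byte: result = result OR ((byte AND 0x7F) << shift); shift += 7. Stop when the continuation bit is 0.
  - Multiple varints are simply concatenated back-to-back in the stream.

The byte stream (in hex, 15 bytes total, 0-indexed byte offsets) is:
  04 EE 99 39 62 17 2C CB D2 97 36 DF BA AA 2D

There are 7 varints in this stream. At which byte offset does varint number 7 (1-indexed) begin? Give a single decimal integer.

  byte[0]=0x04 cont=0 payload=0x04=4: acc |= 4<<0 -> acc=4 shift=7 [end]
Varint 1: bytes[0:1] = 04 -> value 4 (1 byte(s))
  byte[1]=0xEE cont=1 payload=0x6E=110: acc |= 110<<0 -> acc=110 shift=7
  byte[2]=0x99 cont=1 payload=0x19=25: acc |= 25<<7 -> acc=3310 shift=14
  byte[3]=0x39 cont=0 payload=0x39=57: acc |= 57<<14 -> acc=937198 shift=21 [end]
Varint 2: bytes[1:4] = EE 99 39 -> value 937198 (3 byte(s))
  byte[4]=0x62 cont=0 payload=0x62=98: acc |= 98<<0 -> acc=98 shift=7 [end]
Varint 3: bytes[4:5] = 62 -> value 98 (1 byte(s))
  byte[5]=0x17 cont=0 payload=0x17=23: acc |= 23<<0 -> acc=23 shift=7 [end]
Varint 4: bytes[5:6] = 17 -> value 23 (1 byte(s))
  byte[6]=0x2C cont=0 payload=0x2C=44: acc |= 44<<0 -> acc=44 shift=7 [end]
Varint 5: bytes[6:7] = 2C -> value 44 (1 byte(s))
  byte[7]=0xCB cont=1 payload=0x4B=75: acc |= 75<<0 -> acc=75 shift=7
  byte[8]=0xD2 cont=1 payload=0x52=82: acc |= 82<<7 -> acc=10571 shift=14
  byte[9]=0x97 cont=1 payload=0x17=23: acc |= 23<<14 -> acc=387403 shift=21
  byte[10]=0x36 cont=0 payload=0x36=54: acc |= 54<<21 -> acc=113633611 shift=28 [end]
Varint 6: bytes[7:11] = CB D2 97 36 -> value 113633611 (4 byte(s))
  byte[11]=0xDF cont=1 payload=0x5F=95: acc |= 95<<0 -> acc=95 shift=7
  byte[12]=0xBA cont=1 payload=0x3A=58: acc |= 58<<7 -> acc=7519 shift=14
  byte[13]=0xAA cont=1 payload=0x2A=42: acc |= 42<<14 -> acc=695647 shift=21
  byte[14]=0x2D cont=0 payload=0x2D=45: acc |= 45<<21 -> acc=95067487 shift=28 [end]
Varint 7: bytes[11:15] = DF BA AA 2D -> value 95067487 (4 byte(s))

Answer: 11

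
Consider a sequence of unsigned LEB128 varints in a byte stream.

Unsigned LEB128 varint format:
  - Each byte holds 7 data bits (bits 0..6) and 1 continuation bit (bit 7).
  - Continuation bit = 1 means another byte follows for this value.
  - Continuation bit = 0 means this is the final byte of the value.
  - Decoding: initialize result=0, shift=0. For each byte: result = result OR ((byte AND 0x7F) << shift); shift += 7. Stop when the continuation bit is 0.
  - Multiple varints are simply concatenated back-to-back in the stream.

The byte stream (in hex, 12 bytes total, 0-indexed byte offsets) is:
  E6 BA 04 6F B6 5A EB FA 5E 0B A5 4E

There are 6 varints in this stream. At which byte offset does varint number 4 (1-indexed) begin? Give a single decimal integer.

Answer: 6

Derivation:
  byte[0]=0xE6 cont=1 payload=0x66=102: acc |= 102<<0 -> acc=102 shift=7
  byte[1]=0xBA cont=1 payload=0x3A=58: acc |= 58<<7 -> acc=7526 shift=14
  byte[2]=0x04 cont=0 payload=0x04=4: acc |= 4<<14 -> acc=73062 shift=21 [end]
Varint 1: bytes[0:3] = E6 BA 04 -> value 73062 (3 byte(s))
  byte[3]=0x6F cont=0 payload=0x6F=111: acc |= 111<<0 -> acc=111 shift=7 [end]
Varint 2: bytes[3:4] = 6F -> value 111 (1 byte(s))
  byte[4]=0xB6 cont=1 payload=0x36=54: acc |= 54<<0 -> acc=54 shift=7
  byte[5]=0x5A cont=0 payload=0x5A=90: acc |= 90<<7 -> acc=11574 shift=14 [end]
Varint 3: bytes[4:6] = B6 5A -> value 11574 (2 byte(s))
  byte[6]=0xEB cont=1 payload=0x6B=107: acc |= 107<<0 -> acc=107 shift=7
  byte[7]=0xFA cont=1 payload=0x7A=122: acc |= 122<<7 -> acc=15723 shift=14
  byte[8]=0x5E cont=0 payload=0x5E=94: acc |= 94<<14 -> acc=1555819 shift=21 [end]
Varint 4: bytes[6:9] = EB FA 5E -> value 1555819 (3 byte(s))
  byte[9]=0x0B cont=0 payload=0x0B=11: acc |= 11<<0 -> acc=11 shift=7 [end]
Varint 5: bytes[9:10] = 0B -> value 11 (1 byte(s))
  byte[10]=0xA5 cont=1 payload=0x25=37: acc |= 37<<0 -> acc=37 shift=7
  byte[11]=0x4E cont=0 payload=0x4E=78: acc |= 78<<7 -> acc=10021 shift=14 [end]
Varint 6: bytes[10:12] = A5 4E -> value 10021 (2 byte(s))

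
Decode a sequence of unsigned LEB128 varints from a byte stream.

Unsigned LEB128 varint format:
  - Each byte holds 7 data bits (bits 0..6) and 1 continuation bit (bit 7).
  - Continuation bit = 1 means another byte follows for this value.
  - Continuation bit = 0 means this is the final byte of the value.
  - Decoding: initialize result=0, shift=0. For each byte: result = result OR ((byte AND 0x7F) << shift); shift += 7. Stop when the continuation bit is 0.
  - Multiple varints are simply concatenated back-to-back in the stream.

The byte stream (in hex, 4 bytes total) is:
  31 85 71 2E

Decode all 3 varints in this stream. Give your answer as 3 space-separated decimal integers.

  byte[0]=0x31 cont=0 payload=0x31=49: acc |= 49<<0 -> acc=49 shift=7 [end]
Varint 1: bytes[0:1] = 31 -> value 49 (1 byte(s))
  byte[1]=0x85 cont=1 payload=0x05=5: acc |= 5<<0 -> acc=5 shift=7
  byte[2]=0x71 cont=0 payload=0x71=113: acc |= 113<<7 -> acc=14469 shift=14 [end]
Varint 2: bytes[1:3] = 85 71 -> value 14469 (2 byte(s))
  byte[3]=0x2E cont=0 payload=0x2E=46: acc |= 46<<0 -> acc=46 shift=7 [end]
Varint 3: bytes[3:4] = 2E -> value 46 (1 byte(s))

Answer: 49 14469 46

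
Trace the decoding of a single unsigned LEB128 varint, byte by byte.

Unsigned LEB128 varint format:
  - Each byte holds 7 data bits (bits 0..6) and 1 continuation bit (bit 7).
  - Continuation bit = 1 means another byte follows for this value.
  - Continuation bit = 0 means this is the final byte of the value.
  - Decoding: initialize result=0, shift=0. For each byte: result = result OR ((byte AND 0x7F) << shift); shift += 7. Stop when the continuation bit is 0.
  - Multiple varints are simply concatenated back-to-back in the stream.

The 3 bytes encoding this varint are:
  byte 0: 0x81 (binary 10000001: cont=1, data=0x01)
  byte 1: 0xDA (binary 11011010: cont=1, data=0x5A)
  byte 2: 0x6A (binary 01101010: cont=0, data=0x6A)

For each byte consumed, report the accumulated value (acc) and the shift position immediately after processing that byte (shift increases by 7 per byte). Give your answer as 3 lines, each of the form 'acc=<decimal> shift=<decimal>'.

byte 0=0x81: payload=0x01=1, contrib = 1<<0 = 1; acc -> 1, shift -> 7
byte 1=0xDA: payload=0x5A=90, contrib = 90<<7 = 11520; acc -> 11521, shift -> 14
byte 2=0x6A: payload=0x6A=106, contrib = 106<<14 = 1736704; acc -> 1748225, shift -> 21

Answer: acc=1 shift=7
acc=11521 shift=14
acc=1748225 shift=21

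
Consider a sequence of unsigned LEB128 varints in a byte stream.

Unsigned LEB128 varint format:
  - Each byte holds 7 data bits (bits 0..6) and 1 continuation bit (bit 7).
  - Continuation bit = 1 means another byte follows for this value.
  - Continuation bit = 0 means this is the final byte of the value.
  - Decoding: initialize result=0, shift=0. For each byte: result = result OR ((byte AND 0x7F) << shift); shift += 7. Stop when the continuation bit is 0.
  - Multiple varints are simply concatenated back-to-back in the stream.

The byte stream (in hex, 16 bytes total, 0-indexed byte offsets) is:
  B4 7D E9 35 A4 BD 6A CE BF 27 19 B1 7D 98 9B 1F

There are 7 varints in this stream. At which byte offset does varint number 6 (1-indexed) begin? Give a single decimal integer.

  byte[0]=0xB4 cont=1 payload=0x34=52: acc |= 52<<0 -> acc=52 shift=7
  byte[1]=0x7D cont=0 payload=0x7D=125: acc |= 125<<7 -> acc=16052 shift=14 [end]
Varint 1: bytes[0:2] = B4 7D -> value 16052 (2 byte(s))
  byte[2]=0xE9 cont=1 payload=0x69=105: acc |= 105<<0 -> acc=105 shift=7
  byte[3]=0x35 cont=0 payload=0x35=53: acc |= 53<<7 -> acc=6889 shift=14 [end]
Varint 2: bytes[2:4] = E9 35 -> value 6889 (2 byte(s))
  byte[4]=0xA4 cont=1 payload=0x24=36: acc |= 36<<0 -> acc=36 shift=7
  byte[5]=0xBD cont=1 payload=0x3D=61: acc |= 61<<7 -> acc=7844 shift=14
  byte[6]=0x6A cont=0 payload=0x6A=106: acc |= 106<<14 -> acc=1744548 shift=21 [end]
Varint 3: bytes[4:7] = A4 BD 6A -> value 1744548 (3 byte(s))
  byte[7]=0xCE cont=1 payload=0x4E=78: acc |= 78<<0 -> acc=78 shift=7
  byte[8]=0xBF cont=1 payload=0x3F=63: acc |= 63<<7 -> acc=8142 shift=14
  byte[9]=0x27 cont=0 payload=0x27=39: acc |= 39<<14 -> acc=647118 shift=21 [end]
Varint 4: bytes[7:10] = CE BF 27 -> value 647118 (3 byte(s))
  byte[10]=0x19 cont=0 payload=0x19=25: acc |= 25<<0 -> acc=25 shift=7 [end]
Varint 5: bytes[10:11] = 19 -> value 25 (1 byte(s))
  byte[11]=0xB1 cont=1 payload=0x31=49: acc |= 49<<0 -> acc=49 shift=7
  byte[12]=0x7D cont=0 payload=0x7D=125: acc |= 125<<7 -> acc=16049 shift=14 [end]
Varint 6: bytes[11:13] = B1 7D -> value 16049 (2 byte(s))
  byte[13]=0x98 cont=1 payload=0x18=24: acc |= 24<<0 -> acc=24 shift=7
  byte[14]=0x9B cont=1 payload=0x1B=27: acc |= 27<<7 -> acc=3480 shift=14
  byte[15]=0x1F cont=0 payload=0x1F=31: acc |= 31<<14 -> acc=511384 shift=21 [end]
Varint 7: bytes[13:16] = 98 9B 1F -> value 511384 (3 byte(s))

Answer: 11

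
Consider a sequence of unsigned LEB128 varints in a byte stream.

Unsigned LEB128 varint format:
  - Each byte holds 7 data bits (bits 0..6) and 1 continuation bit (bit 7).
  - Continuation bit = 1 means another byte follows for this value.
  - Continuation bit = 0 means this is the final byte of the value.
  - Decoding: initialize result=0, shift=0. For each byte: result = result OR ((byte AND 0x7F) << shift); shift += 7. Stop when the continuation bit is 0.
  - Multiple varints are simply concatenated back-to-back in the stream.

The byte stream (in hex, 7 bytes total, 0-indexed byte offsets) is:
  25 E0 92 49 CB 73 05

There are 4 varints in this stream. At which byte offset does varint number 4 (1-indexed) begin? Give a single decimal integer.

  byte[0]=0x25 cont=0 payload=0x25=37: acc |= 37<<0 -> acc=37 shift=7 [end]
Varint 1: bytes[0:1] = 25 -> value 37 (1 byte(s))
  byte[1]=0xE0 cont=1 payload=0x60=96: acc |= 96<<0 -> acc=96 shift=7
  byte[2]=0x92 cont=1 payload=0x12=18: acc |= 18<<7 -> acc=2400 shift=14
  byte[3]=0x49 cont=0 payload=0x49=73: acc |= 73<<14 -> acc=1198432 shift=21 [end]
Varint 2: bytes[1:4] = E0 92 49 -> value 1198432 (3 byte(s))
  byte[4]=0xCB cont=1 payload=0x4B=75: acc |= 75<<0 -> acc=75 shift=7
  byte[5]=0x73 cont=0 payload=0x73=115: acc |= 115<<7 -> acc=14795 shift=14 [end]
Varint 3: bytes[4:6] = CB 73 -> value 14795 (2 byte(s))
  byte[6]=0x05 cont=0 payload=0x05=5: acc |= 5<<0 -> acc=5 shift=7 [end]
Varint 4: bytes[6:7] = 05 -> value 5 (1 byte(s))

Answer: 6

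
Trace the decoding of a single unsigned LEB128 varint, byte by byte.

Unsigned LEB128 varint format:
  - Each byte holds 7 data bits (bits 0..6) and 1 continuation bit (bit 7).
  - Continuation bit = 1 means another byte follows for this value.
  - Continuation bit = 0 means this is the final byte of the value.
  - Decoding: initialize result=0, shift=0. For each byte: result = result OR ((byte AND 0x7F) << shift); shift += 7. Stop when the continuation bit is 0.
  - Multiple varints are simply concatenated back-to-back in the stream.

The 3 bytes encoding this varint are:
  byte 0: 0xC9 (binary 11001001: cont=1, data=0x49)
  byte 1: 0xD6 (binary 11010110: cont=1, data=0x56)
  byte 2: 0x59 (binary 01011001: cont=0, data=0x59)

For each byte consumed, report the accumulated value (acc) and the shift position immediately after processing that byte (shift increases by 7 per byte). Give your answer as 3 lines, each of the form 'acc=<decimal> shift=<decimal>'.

byte 0=0xC9: payload=0x49=73, contrib = 73<<0 = 73; acc -> 73, shift -> 7
byte 1=0xD6: payload=0x56=86, contrib = 86<<7 = 11008; acc -> 11081, shift -> 14
byte 2=0x59: payload=0x59=89, contrib = 89<<14 = 1458176; acc -> 1469257, shift -> 21

Answer: acc=73 shift=7
acc=11081 shift=14
acc=1469257 shift=21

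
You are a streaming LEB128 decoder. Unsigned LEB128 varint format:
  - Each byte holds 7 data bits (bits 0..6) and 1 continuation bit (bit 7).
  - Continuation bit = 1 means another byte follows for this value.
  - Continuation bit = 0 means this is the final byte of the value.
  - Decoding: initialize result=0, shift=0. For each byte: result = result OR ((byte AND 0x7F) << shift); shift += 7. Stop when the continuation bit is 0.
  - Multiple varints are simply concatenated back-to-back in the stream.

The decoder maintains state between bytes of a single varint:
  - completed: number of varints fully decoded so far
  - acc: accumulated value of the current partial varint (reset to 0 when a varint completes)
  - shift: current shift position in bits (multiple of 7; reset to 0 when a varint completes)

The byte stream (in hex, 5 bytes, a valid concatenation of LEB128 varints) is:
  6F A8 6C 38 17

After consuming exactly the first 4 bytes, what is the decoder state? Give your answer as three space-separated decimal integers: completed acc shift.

Answer: 3 0 0

Derivation:
byte[0]=0x6F cont=0 payload=0x6F: varint #1 complete (value=111); reset -> completed=1 acc=0 shift=0
byte[1]=0xA8 cont=1 payload=0x28: acc |= 40<<0 -> completed=1 acc=40 shift=7
byte[2]=0x6C cont=0 payload=0x6C: varint #2 complete (value=13864); reset -> completed=2 acc=0 shift=0
byte[3]=0x38 cont=0 payload=0x38: varint #3 complete (value=56); reset -> completed=3 acc=0 shift=0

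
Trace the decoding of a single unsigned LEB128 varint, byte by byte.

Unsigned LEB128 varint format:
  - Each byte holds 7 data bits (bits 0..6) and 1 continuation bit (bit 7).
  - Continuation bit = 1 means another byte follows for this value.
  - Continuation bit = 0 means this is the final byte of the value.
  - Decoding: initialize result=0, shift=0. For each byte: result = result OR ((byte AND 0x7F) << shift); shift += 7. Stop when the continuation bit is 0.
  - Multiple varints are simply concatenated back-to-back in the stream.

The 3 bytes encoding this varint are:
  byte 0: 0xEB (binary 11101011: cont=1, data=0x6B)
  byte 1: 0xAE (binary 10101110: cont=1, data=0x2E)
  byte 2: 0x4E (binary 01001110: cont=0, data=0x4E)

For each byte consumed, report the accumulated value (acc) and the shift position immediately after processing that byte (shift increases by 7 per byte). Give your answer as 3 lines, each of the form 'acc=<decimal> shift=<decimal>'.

byte 0=0xEB: payload=0x6B=107, contrib = 107<<0 = 107; acc -> 107, shift -> 7
byte 1=0xAE: payload=0x2E=46, contrib = 46<<7 = 5888; acc -> 5995, shift -> 14
byte 2=0x4E: payload=0x4E=78, contrib = 78<<14 = 1277952; acc -> 1283947, shift -> 21

Answer: acc=107 shift=7
acc=5995 shift=14
acc=1283947 shift=21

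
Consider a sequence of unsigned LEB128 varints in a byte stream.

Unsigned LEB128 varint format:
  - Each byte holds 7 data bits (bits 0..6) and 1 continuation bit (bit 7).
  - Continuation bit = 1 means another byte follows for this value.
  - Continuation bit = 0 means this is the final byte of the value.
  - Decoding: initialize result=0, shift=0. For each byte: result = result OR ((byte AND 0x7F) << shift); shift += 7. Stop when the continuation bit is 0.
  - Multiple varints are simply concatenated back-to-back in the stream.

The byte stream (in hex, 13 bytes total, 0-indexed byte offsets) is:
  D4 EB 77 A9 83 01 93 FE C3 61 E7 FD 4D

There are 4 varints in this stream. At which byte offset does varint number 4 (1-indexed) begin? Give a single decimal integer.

Answer: 10

Derivation:
  byte[0]=0xD4 cont=1 payload=0x54=84: acc |= 84<<0 -> acc=84 shift=7
  byte[1]=0xEB cont=1 payload=0x6B=107: acc |= 107<<7 -> acc=13780 shift=14
  byte[2]=0x77 cont=0 payload=0x77=119: acc |= 119<<14 -> acc=1963476 shift=21 [end]
Varint 1: bytes[0:3] = D4 EB 77 -> value 1963476 (3 byte(s))
  byte[3]=0xA9 cont=1 payload=0x29=41: acc |= 41<<0 -> acc=41 shift=7
  byte[4]=0x83 cont=1 payload=0x03=3: acc |= 3<<7 -> acc=425 shift=14
  byte[5]=0x01 cont=0 payload=0x01=1: acc |= 1<<14 -> acc=16809 shift=21 [end]
Varint 2: bytes[3:6] = A9 83 01 -> value 16809 (3 byte(s))
  byte[6]=0x93 cont=1 payload=0x13=19: acc |= 19<<0 -> acc=19 shift=7
  byte[7]=0xFE cont=1 payload=0x7E=126: acc |= 126<<7 -> acc=16147 shift=14
  byte[8]=0xC3 cont=1 payload=0x43=67: acc |= 67<<14 -> acc=1113875 shift=21
  byte[9]=0x61 cont=0 payload=0x61=97: acc |= 97<<21 -> acc=204537619 shift=28 [end]
Varint 3: bytes[6:10] = 93 FE C3 61 -> value 204537619 (4 byte(s))
  byte[10]=0xE7 cont=1 payload=0x67=103: acc |= 103<<0 -> acc=103 shift=7
  byte[11]=0xFD cont=1 payload=0x7D=125: acc |= 125<<7 -> acc=16103 shift=14
  byte[12]=0x4D cont=0 payload=0x4D=77: acc |= 77<<14 -> acc=1277671 shift=21 [end]
Varint 4: bytes[10:13] = E7 FD 4D -> value 1277671 (3 byte(s))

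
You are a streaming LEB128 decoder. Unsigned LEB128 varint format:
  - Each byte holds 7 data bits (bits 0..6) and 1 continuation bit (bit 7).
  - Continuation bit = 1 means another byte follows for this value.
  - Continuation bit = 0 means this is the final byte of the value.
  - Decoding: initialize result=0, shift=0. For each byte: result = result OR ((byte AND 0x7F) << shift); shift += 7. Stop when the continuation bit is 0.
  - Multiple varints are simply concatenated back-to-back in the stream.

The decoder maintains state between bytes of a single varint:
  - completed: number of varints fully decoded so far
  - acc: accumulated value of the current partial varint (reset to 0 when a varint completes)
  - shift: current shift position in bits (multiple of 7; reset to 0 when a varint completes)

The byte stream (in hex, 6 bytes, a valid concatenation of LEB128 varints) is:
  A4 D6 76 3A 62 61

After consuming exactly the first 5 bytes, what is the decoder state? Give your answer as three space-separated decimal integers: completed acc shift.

Answer: 3 0 0

Derivation:
byte[0]=0xA4 cont=1 payload=0x24: acc |= 36<<0 -> completed=0 acc=36 shift=7
byte[1]=0xD6 cont=1 payload=0x56: acc |= 86<<7 -> completed=0 acc=11044 shift=14
byte[2]=0x76 cont=0 payload=0x76: varint #1 complete (value=1944356); reset -> completed=1 acc=0 shift=0
byte[3]=0x3A cont=0 payload=0x3A: varint #2 complete (value=58); reset -> completed=2 acc=0 shift=0
byte[4]=0x62 cont=0 payload=0x62: varint #3 complete (value=98); reset -> completed=3 acc=0 shift=0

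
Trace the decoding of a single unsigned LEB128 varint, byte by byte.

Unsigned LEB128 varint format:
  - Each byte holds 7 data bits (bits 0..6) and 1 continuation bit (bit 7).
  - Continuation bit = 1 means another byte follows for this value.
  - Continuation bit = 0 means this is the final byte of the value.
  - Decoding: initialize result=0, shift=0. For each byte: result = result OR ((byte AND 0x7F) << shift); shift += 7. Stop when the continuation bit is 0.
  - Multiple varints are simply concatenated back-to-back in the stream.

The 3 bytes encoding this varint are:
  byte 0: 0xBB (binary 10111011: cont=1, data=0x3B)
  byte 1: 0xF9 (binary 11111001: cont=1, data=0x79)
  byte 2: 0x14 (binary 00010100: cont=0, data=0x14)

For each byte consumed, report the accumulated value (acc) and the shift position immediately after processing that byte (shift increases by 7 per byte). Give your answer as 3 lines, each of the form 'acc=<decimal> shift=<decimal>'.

byte 0=0xBB: payload=0x3B=59, contrib = 59<<0 = 59; acc -> 59, shift -> 7
byte 1=0xF9: payload=0x79=121, contrib = 121<<7 = 15488; acc -> 15547, shift -> 14
byte 2=0x14: payload=0x14=20, contrib = 20<<14 = 327680; acc -> 343227, shift -> 21

Answer: acc=59 shift=7
acc=15547 shift=14
acc=343227 shift=21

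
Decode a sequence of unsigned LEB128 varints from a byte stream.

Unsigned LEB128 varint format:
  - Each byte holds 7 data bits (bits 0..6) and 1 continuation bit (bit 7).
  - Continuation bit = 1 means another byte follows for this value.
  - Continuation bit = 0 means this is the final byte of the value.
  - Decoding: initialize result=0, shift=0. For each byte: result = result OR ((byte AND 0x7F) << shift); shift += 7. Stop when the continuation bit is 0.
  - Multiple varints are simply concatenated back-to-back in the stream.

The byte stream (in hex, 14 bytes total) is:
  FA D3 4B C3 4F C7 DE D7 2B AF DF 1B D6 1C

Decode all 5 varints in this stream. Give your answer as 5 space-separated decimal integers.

  byte[0]=0xFA cont=1 payload=0x7A=122: acc |= 122<<0 -> acc=122 shift=7
  byte[1]=0xD3 cont=1 payload=0x53=83: acc |= 83<<7 -> acc=10746 shift=14
  byte[2]=0x4B cont=0 payload=0x4B=75: acc |= 75<<14 -> acc=1239546 shift=21 [end]
Varint 1: bytes[0:3] = FA D3 4B -> value 1239546 (3 byte(s))
  byte[3]=0xC3 cont=1 payload=0x43=67: acc |= 67<<0 -> acc=67 shift=7
  byte[4]=0x4F cont=0 payload=0x4F=79: acc |= 79<<7 -> acc=10179 shift=14 [end]
Varint 2: bytes[3:5] = C3 4F -> value 10179 (2 byte(s))
  byte[5]=0xC7 cont=1 payload=0x47=71: acc |= 71<<0 -> acc=71 shift=7
  byte[6]=0xDE cont=1 payload=0x5E=94: acc |= 94<<7 -> acc=12103 shift=14
  byte[7]=0xD7 cont=1 payload=0x57=87: acc |= 87<<14 -> acc=1437511 shift=21
  byte[8]=0x2B cont=0 payload=0x2B=43: acc |= 43<<21 -> acc=91615047 shift=28 [end]
Varint 3: bytes[5:9] = C7 DE D7 2B -> value 91615047 (4 byte(s))
  byte[9]=0xAF cont=1 payload=0x2F=47: acc |= 47<<0 -> acc=47 shift=7
  byte[10]=0xDF cont=1 payload=0x5F=95: acc |= 95<<7 -> acc=12207 shift=14
  byte[11]=0x1B cont=0 payload=0x1B=27: acc |= 27<<14 -> acc=454575 shift=21 [end]
Varint 4: bytes[9:12] = AF DF 1B -> value 454575 (3 byte(s))
  byte[12]=0xD6 cont=1 payload=0x56=86: acc |= 86<<0 -> acc=86 shift=7
  byte[13]=0x1C cont=0 payload=0x1C=28: acc |= 28<<7 -> acc=3670 shift=14 [end]
Varint 5: bytes[12:14] = D6 1C -> value 3670 (2 byte(s))

Answer: 1239546 10179 91615047 454575 3670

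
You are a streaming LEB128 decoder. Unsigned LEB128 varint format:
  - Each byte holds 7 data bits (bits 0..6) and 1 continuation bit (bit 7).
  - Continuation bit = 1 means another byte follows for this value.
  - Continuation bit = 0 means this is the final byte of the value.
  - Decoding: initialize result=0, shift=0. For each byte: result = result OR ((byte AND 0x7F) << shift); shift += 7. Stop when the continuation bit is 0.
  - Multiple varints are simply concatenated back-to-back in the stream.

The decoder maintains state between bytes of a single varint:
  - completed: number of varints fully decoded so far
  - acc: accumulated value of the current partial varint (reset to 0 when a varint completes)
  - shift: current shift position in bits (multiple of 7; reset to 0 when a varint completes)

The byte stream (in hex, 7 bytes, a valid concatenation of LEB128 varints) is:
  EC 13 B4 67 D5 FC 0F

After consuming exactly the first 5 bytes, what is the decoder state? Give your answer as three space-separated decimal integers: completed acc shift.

byte[0]=0xEC cont=1 payload=0x6C: acc |= 108<<0 -> completed=0 acc=108 shift=7
byte[1]=0x13 cont=0 payload=0x13: varint #1 complete (value=2540); reset -> completed=1 acc=0 shift=0
byte[2]=0xB4 cont=1 payload=0x34: acc |= 52<<0 -> completed=1 acc=52 shift=7
byte[3]=0x67 cont=0 payload=0x67: varint #2 complete (value=13236); reset -> completed=2 acc=0 shift=0
byte[4]=0xD5 cont=1 payload=0x55: acc |= 85<<0 -> completed=2 acc=85 shift=7

Answer: 2 85 7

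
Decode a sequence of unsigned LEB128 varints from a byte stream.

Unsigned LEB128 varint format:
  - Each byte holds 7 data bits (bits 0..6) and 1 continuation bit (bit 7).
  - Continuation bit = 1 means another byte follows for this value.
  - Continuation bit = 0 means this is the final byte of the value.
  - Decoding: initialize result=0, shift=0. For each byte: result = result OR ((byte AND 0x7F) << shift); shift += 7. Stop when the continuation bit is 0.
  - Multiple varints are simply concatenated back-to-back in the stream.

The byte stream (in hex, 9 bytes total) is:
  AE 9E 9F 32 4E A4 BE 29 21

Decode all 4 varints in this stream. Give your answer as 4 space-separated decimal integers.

Answer: 105369390 78 679716 33

Derivation:
  byte[0]=0xAE cont=1 payload=0x2E=46: acc |= 46<<0 -> acc=46 shift=7
  byte[1]=0x9E cont=1 payload=0x1E=30: acc |= 30<<7 -> acc=3886 shift=14
  byte[2]=0x9F cont=1 payload=0x1F=31: acc |= 31<<14 -> acc=511790 shift=21
  byte[3]=0x32 cont=0 payload=0x32=50: acc |= 50<<21 -> acc=105369390 shift=28 [end]
Varint 1: bytes[0:4] = AE 9E 9F 32 -> value 105369390 (4 byte(s))
  byte[4]=0x4E cont=0 payload=0x4E=78: acc |= 78<<0 -> acc=78 shift=7 [end]
Varint 2: bytes[4:5] = 4E -> value 78 (1 byte(s))
  byte[5]=0xA4 cont=1 payload=0x24=36: acc |= 36<<0 -> acc=36 shift=7
  byte[6]=0xBE cont=1 payload=0x3E=62: acc |= 62<<7 -> acc=7972 shift=14
  byte[7]=0x29 cont=0 payload=0x29=41: acc |= 41<<14 -> acc=679716 shift=21 [end]
Varint 3: bytes[5:8] = A4 BE 29 -> value 679716 (3 byte(s))
  byte[8]=0x21 cont=0 payload=0x21=33: acc |= 33<<0 -> acc=33 shift=7 [end]
Varint 4: bytes[8:9] = 21 -> value 33 (1 byte(s))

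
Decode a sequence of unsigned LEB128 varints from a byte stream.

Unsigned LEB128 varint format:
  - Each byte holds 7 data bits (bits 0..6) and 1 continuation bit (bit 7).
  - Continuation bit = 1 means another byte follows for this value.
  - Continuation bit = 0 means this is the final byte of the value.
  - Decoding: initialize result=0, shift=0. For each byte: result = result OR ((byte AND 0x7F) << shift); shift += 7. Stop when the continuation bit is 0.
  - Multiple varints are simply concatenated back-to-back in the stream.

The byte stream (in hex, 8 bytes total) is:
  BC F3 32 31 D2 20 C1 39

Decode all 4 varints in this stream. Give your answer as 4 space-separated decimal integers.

  byte[0]=0xBC cont=1 payload=0x3C=60: acc |= 60<<0 -> acc=60 shift=7
  byte[1]=0xF3 cont=1 payload=0x73=115: acc |= 115<<7 -> acc=14780 shift=14
  byte[2]=0x32 cont=0 payload=0x32=50: acc |= 50<<14 -> acc=833980 shift=21 [end]
Varint 1: bytes[0:3] = BC F3 32 -> value 833980 (3 byte(s))
  byte[3]=0x31 cont=0 payload=0x31=49: acc |= 49<<0 -> acc=49 shift=7 [end]
Varint 2: bytes[3:4] = 31 -> value 49 (1 byte(s))
  byte[4]=0xD2 cont=1 payload=0x52=82: acc |= 82<<0 -> acc=82 shift=7
  byte[5]=0x20 cont=0 payload=0x20=32: acc |= 32<<7 -> acc=4178 shift=14 [end]
Varint 3: bytes[4:6] = D2 20 -> value 4178 (2 byte(s))
  byte[6]=0xC1 cont=1 payload=0x41=65: acc |= 65<<0 -> acc=65 shift=7
  byte[7]=0x39 cont=0 payload=0x39=57: acc |= 57<<7 -> acc=7361 shift=14 [end]
Varint 4: bytes[6:8] = C1 39 -> value 7361 (2 byte(s))

Answer: 833980 49 4178 7361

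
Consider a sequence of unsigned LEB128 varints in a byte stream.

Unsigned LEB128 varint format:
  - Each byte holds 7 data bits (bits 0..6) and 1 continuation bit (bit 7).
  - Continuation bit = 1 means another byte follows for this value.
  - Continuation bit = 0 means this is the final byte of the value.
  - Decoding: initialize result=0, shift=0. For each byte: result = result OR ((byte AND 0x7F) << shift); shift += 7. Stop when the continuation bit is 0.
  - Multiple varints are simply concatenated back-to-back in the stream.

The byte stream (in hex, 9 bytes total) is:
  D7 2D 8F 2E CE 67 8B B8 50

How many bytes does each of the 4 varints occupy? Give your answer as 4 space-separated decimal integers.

  byte[0]=0xD7 cont=1 payload=0x57=87: acc |= 87<<0 -> acc=87 shift=7
  byte[1]=0x2D cont=0 payload=0x2D=45: acc |= 45<<7 -> acc=5847 shift=14 [end]
Varint 1: bytes[0:2] = D7 2D -> value 5847 (2 byte(s))
  byte[2]=0x8F cont=1 payload=0x0F=15: acc |= 15<<0 -> acc=15 shift=7
  byte[3]=0x2E cont=0 payload=0x2E=46: acc |= 46<<7 -> acc=5903 shift=14 [end]
Varint 2: bytes[2:4] = 8F 2E -> value 5903 (2 byte(s))
  byte[4]=0xCE cont=1 payload=0x4E=78: acc |= 78<<0 -> acc=78 shift=7
  byte[5]=0x67 cont=0 payload=0x67=103: acc |= 103<<7 -> acc=13262 shift=14 [end]
Varint 3: bytes[4:6] = CE 67 -> value 13262 (2 byte(s))
  byte[6]=0x8B cont=1 payload=0x0B=11: acc |= 11<<0 -> acc=11 shift=7
  byte[7]=0xB8 cont=1 payload=0x38=56: acc |= 56<<7 -> acc=7179 shift=14
  byte[8]=0x50 cont=0 payload=0x50=80: acc |= 80<<14 -> acc=1317899 shift=21 [end]
Varint 4: bytes[6:9] = 8B B8 50 -> value 1317899 (3 byte(s))

Answer: 2 2 2 3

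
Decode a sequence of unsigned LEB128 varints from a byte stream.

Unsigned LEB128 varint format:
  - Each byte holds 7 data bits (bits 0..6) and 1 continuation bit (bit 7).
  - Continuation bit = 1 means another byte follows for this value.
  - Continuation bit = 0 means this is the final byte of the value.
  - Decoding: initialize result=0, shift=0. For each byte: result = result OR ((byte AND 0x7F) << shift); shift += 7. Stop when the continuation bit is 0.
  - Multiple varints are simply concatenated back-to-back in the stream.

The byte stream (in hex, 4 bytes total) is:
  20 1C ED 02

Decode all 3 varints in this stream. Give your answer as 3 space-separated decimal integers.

  byte[0]=0x20 cont=0 payload=0x20=32: acc |= 32<<0 -> acc=32 shift=7 [end]
Varint 1: bytes[0:1] = 20 -> value 32 (1 byte(s))
  byte[1]=0x1C cont=0 payload=0x1C=28: acc |= 28<<0 -> acc=28 shift=7 [end]
Varint 2: bytes[1:2] = 1C -> value 28 (1 byte(s))
  byte[2]=0xED cont=1 payload=0x6D=109: acc |= 109<<0 -> acc=109 shift=7
  byte[3]=0x02 cont=0 payload=0x02=2: acc |= 2<<7 -> acc=365 shift=14 [end]
Varint 3: bytes[2:4] = ED 02 -> value 365 (2 byte(s))

Answer: 32 28 365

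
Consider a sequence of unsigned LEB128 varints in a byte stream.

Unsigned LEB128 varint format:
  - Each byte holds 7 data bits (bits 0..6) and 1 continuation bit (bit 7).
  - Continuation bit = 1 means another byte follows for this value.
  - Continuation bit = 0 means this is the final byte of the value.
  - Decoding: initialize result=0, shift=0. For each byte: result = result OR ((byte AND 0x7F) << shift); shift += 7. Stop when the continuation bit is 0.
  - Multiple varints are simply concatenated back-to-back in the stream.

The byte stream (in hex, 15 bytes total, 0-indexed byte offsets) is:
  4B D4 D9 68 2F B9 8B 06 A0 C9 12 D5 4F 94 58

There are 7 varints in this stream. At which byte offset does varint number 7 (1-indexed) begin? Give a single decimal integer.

Answer: 13

Derivation:
  byte[0]=0x4B cont=0 payload=0x4B=75: acc |= 75<<0 -> acc=75 shift=7 [end]
Varint 1: bytes[0:1] = 4B -> value 75 (1 byte(s))
  byte[1]=0xD4 cont=1 payload=0x54=84: acc |= 84<<0 -> acc=84 shift=7
  byte[2]=0xD9 cont=1 payload=0x59=89: acc |= 89<<7 -> acc=11476 shift=14
  byte[3]=0x68 cont=0 payload=0x68=104: acc |= 104<<14 -> acc=1715412 shift=21 [end]
Varint 2: bytes[1:4] = D4 D9 68 -> value 1715412 (3 byte(s))
  byte[4]=0x2F cont=0 payload=0x2F=47: acc |= 47<<0 -> acc=47 shift=7 [end]
Varint 3: bytes[4:5] = 2F -> value 47 (1 byte(s))
  byte[5]=0xB9 cont=1 payload=0x39=57: acc |= 57<<0 -> acc=57 shift=7
  byte[6]=0x8B cont=1 payload=0x0B=11: acc |= 11<<7 -> acc=1465 shift=14
  byte[7]=0x06 cont=0 payload=0x06=6: acc |= 6<<14 -> acc=99769 shift=21 [end]
Varint 4: bytes[5:8] = B9 8B 06 -> value 99769 (3 byte(s))
  byte[8]=0xA0 cont=1 payload=0x20=32: acc |= 32<<0 -> acc=32 shift=7
  byte[9]=0xC9 cont=1 payload=0x49=73: acc |= 73<<7 -> acc=9376 shift=14
  byte[10]=0x12 cont=0 payload=0x12=18: acc |= 18<<14 -> acc=304288 shift=21 [end]
Varint 5: bytes[8:11] = A0 C9 12 -> value 304288 (3 byte(s))
  byte[11]=0xD5 cont=1 payload=0x55=85: acc |= 85<<0 -> acc=85 shift=7
  byte[12]=0x4F cont=0 payload=0x4F=79: acc |= 79<<7 -> acc=10197 shift=14 [end]
Varint 6: bytes[11:13] = D5 4F -> value 10197 (2 byte(s))
  byte[13]=0x94 cont=1 payload=0x14=20: acc |= 20<<0 -> acc=20 shift=7
  byte[14]=0x58 cont=0 payload=0x58=88: acc |= 88<<7 -> acc=11284 shift=14 [end]
Varint 7: bytes[13:15] = 94 58 -> value 11284 (2 byte(s))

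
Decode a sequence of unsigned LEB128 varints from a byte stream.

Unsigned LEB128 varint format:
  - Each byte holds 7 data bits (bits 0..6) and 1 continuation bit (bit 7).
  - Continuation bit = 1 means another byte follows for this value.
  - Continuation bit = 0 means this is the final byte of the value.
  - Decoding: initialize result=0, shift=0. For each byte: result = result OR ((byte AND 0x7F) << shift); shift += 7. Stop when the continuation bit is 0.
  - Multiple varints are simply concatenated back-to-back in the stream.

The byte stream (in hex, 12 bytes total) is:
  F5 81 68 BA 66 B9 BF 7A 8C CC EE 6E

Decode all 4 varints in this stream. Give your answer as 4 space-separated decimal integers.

Answer: 1704181 13114 2006969 232498700

Derivation:
  byte[0]=0xF5 cont=1 payload=0x75=117: acc |= 117<<0 -> acc=117 shift=7
  byte[1]=0x81 cont=1 payload=0x01=1: acc |= 1<<7 -> acc=245 shift=14
  byte[2]=0x68 cont=0 payload=0x68=104: acc |= 104<<14 -> acc=1704181 shift=21 [end]
Varint 1: bytes[0:3] = F5 81 68 -> value 1704181 (3 byte(s))
  byte[3]=0xBA cont=1 payload=0x3A=58: acc |= 58<<0 -> acc=58 shift=7
  byte[4]=0x66 cont=0 payload=0x66=102: acc |= 102<<7 -> acc=13114 shift=14 [end]
Varint 2: bytes[3:5] = BA 66 -> value 13114 (2 byte(s))
  byte[5]=0xB9 cont=1 payload=0x39=57: acc |= 57<<0 -> acc=57 shift=7
  byte[6]=0xBF cont=1 payload=0x3F=63: acc |= 63<<7 -> acc=8121 shift=14
  byte[7]=0x7A cont=0 payload=0x7A=122: acc |= 122<<14 -> acc=2006969 shift=21 [end]
Varint 3: bytes[5:8] = B9 BF 7A -> value 2006969 (3 byte(s))
  byte[8]=0x8C cont=1 payload=0x0C=12: acc |= 12<<0 -> acc=12 shift=7
  byte[9]=0xCC cont=1 payload=0x4C=76: acc |= 76<<7 -> acc=9740 shift=14
  byte[10]=0xEE cont=1 payload=0x6E=110: acc |= 110<<14 -> acc=1811980 shift=21
  byte[11]=0x6E cont=0 payload=0x6E=110: acc |= 110<<21 -> acc=232498700 shift=28 [end]
Varint 4: bytes[8:12] = 8C CC EE 6E -> value 232498700 (4 byte(s))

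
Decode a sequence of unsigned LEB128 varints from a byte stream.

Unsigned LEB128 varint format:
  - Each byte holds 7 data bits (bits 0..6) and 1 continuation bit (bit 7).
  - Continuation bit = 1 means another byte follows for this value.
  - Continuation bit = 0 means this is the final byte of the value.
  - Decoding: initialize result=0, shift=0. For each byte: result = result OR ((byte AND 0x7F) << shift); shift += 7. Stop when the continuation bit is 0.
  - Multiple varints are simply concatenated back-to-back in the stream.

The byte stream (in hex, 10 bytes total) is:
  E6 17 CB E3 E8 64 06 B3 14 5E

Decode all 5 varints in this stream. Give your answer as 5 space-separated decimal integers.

Answer: 3046 211431883 6 2611 94

Derivation:
  byte[0]=0xE6 cont=1 payload=0x66=102: acc |= 102<<0 -> acc=102 shift=7
  byte[1]=0x17 cont=0 payload=0x17=23: acc |= 23<<7 -> acc=3046 shift=14 [end]
Varint 1: bytes[0:2] = E6 17 -> value 3046 (2 byte(s))
  byte[2]=0xCB cont=1 payload=0x4B=75: acc |= 75<<0 -> acc=75 shift=7
  byte[3]=0xE3 cont=1 payload=0x63=99: acc |= 99<<7 -> acc=12747 shift=14
  byte[4]=0xE8 cont=1 payload=0x68=104: acc |= 104<<14 -> acc=1716683 shift=21
  byte[5]=0x64 cont=0 payload=0x64=100: acc |= 100<<21 -> acc=211431883 shift=28 [end]
Varint 2: bytes[2:6] = CB E3 E8 64 -> value 211431883 (4 byte(s))
  byte[6]=0x06 cont=0 payload=0x06=6: acc |= 6<<0 -> acc=6 shift=7 [end]
Varint 3: bytes[6:7] = 06 -> value 6 (1 byte(s))
  byte[7]=0xB3 cont=1 payload=0x33=51: acc |= 51<<0 -> acc=51 shift=7
  byte[8]=0x14 cont=0 payload=0x14=20: acc |= 20<<7 -> acc=2611 shift=14 [end]
Varint 4: bytes[7:9] = B3 14 -> value 2611 (2 byte(s))
  byte[9]=0x5E cont=0 payload=0x5E=94: acc |= 94<<0 -> acc=94 shift=7 [end]
Varint 5: bytes[9:10] = 5E -> value 94 (1 byte(s))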